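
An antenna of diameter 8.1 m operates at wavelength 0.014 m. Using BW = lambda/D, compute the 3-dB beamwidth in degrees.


BW_rad = 0.014 / 8.1 = 0.001728
BW_deg = 0.1 degrees

0.1 degrees


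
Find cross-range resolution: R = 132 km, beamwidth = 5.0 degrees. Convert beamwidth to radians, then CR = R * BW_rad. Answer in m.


BW_rad = 0.087266463
CR = 132000 * 0.087266463 = 11519.2 m

11519.2 m


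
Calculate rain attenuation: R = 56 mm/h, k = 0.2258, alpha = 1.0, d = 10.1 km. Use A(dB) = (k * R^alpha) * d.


gamma = 0.2258 * 56^1.0 = 12.6448 dB/km
A = 12.6448 * 10.1 = 127.71 dB

127.71 dB


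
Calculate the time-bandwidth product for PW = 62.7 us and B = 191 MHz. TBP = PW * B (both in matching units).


TBP = 62.7 * 191 = 11975.7

11975.7


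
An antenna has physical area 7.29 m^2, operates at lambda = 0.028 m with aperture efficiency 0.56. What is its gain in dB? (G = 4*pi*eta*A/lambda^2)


G_linear = 4*pi*0.56*7.29/0.028^2 = 65434.89
G_dB = 10*log10(65434.89) = 48.2 dB

48.2 dB


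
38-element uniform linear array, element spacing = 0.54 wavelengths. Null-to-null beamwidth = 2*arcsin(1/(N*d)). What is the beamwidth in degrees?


1/(N*d) = 1/(38*0.54) = 0.048733
BW = 2*arcsin(0.048733) = 5.6 degrees

5.6 degrees


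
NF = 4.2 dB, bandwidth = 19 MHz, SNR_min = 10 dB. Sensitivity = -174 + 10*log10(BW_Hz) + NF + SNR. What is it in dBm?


10*log10(19000000.0) = 72.79
S = -174 + 72.79 + 4.2 + 10 = -87.0 dBm

-87.0 dBm


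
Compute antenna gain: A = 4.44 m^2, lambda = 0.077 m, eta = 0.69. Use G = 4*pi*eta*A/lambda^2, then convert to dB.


G_linear = 4*pi*0.69*4.44/0.077^2 = 6493.23
G_dB = 10*log10(6493.23) = 38.1 dB

38.1 dB


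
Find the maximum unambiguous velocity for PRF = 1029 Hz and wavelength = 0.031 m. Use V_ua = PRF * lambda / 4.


V_ua = 1029 * 0.031 / 4 = 8.0 m/s

8.0 m/s


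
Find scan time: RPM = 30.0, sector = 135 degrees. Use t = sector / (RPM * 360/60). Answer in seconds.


t = 135 / (30.0 * 360) * 60 = 0.75 s

0.75 s


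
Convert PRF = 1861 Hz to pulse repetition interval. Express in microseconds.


PRI = 1/1861 = 0.0005373455 s = 537.3 us

537.3 us


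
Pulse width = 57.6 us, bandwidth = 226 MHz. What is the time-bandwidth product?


TBP = 57.6 * 226 = 13017.6

13017.6


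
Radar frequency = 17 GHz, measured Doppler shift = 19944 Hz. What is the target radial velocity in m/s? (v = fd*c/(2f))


v = 19944 * 3e8 / (2 * 17000000000.0) = 176.0 m/s

176.0 m/s


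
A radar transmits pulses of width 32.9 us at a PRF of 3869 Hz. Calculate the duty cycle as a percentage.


DC = 32.9e-6 * 3869 * 100 = 12.73%

12.73%


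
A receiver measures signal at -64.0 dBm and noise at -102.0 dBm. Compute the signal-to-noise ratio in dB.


SNR = -64.0 - (-102.0) = 38.0 dB

38.0 dB


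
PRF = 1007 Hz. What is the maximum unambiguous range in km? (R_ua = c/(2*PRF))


R_ua = 3e8 / (2 * 1007) = 148957.3 m = 149.0 km

149.0 km


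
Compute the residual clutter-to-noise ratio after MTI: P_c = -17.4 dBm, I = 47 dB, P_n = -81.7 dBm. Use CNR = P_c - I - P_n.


CNR = -17.4 - 47 - (-81.7) = 17.3 dB

17.3 dB


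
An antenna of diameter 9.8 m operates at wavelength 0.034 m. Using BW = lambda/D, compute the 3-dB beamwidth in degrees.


BW_rad = 0.034 / 9.8 = 0.003469
BW_deg = 0.2 degrees

0.2 degrees


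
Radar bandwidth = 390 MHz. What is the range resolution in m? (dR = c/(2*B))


dR = 3e8 / (2 * 390000000.0) = 0.38 m

0.38 m


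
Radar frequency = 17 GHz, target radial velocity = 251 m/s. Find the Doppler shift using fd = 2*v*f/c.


fd = 2 * 251 * 17000000000.0 / 3e8 = 28446.7 Hz

28446.7 Hz


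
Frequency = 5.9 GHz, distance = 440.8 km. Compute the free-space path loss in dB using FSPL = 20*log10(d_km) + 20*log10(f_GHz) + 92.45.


20*log10(440.8) = 52.88
20*log10(5.9) = 15.42
FSPL = 160.8 dB

160.8 dB


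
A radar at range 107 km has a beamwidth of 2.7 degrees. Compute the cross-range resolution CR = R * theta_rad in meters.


BW_rad = 0.04712389
CR = 107000 * 0.04712389 = 5042.3 m

5042.3 m


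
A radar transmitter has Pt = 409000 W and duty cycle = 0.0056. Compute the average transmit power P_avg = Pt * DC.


P_avg = 409000 * 0.0056 = 2290.4 W

2290.4 W


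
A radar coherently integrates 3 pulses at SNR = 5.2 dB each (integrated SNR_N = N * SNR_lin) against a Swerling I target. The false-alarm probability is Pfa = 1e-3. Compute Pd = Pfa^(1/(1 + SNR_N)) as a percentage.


SNR_lin = 10^(5.2/10) = 3.31131
SNR_N = 3 * 3.31131 = 9.93393
1/(1 + SNR_N) = 1/10.93393 = 0.0914584
Pd = (1e-3)^0.0914584 = 0.53165
Pd = 53.2%

53.2%


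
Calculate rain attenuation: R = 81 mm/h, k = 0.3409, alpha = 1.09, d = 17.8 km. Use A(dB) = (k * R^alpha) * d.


gamma = 0.3409 * 81^1.09 = 41.008669 dB/km
A = 41.008669 * 17.8 = 729.95 dB

729.95 dB


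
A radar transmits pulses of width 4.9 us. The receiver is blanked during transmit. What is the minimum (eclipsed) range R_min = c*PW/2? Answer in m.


R_min = 3e8 * 4.9e-6 / 2 = 735.0 m

735.0 m


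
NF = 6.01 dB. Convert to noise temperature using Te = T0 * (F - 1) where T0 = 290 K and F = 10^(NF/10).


NF_lin = 10^(6.01/10) = 3.990249
Te = 290 * (3.990249 - 1) = 867.2 K

867.2 K


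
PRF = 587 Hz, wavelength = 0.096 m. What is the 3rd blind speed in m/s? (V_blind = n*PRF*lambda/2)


V_blind = 3 * 587 * 0.096 / 2 = 84.5 m/s

84.5 m/s


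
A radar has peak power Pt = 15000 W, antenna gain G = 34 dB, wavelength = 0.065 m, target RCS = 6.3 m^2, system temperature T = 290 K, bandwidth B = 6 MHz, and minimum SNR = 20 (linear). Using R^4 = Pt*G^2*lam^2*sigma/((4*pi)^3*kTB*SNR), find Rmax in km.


G_lin = 10^(34/10) = 2511.886432
R^4 = 15000 * 2511.886432^2 * 0.065^2 * 6.3 / ((4*pi)^3 * 1.38e-23 * 290 * 6000000.0 * 20)
R^4 = 2.64345e18 m^4
R_max = (2.64345e18)^(1/4) = 40322.1 m = 40.3 km

40.3 km


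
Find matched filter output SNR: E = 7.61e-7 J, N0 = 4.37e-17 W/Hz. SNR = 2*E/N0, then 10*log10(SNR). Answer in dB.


SNR_lin = 2 * 7.61e-7 / 4.37e-17 = 3.483e10
SNR_dB = 10*log10(3.483e10) = 105.4 dB

105.4 dB


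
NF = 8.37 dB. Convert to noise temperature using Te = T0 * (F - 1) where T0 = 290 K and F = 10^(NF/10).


NF_lin = 10^(8.37/10) = 6.870684
Te = 290 * (6.870684 - 1) = 1702.5 K

1702.5 K


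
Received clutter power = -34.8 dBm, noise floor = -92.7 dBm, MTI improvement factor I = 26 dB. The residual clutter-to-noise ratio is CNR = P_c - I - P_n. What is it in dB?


CNR = -34.8 - 26 - (-92.7) = 31.9 dB

31.9 dB


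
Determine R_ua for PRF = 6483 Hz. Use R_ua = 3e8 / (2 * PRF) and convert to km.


R_ua = 3e8 / (2 * 6483) = 23137.4 m = 23.1 km

23.1 km


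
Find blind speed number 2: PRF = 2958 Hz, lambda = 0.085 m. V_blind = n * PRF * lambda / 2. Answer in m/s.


V_blind = 2 * 2958 * 0.085 / 2 = 251.4 m/s

251.4 m/s


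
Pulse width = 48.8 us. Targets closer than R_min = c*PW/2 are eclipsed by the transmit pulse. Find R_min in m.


R_min = 3e8 * 48.8e-6 / 2 = 7320.0 m

7320.0 m


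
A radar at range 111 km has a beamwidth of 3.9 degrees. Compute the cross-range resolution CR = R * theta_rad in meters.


BW_rad = 0.068067841
CR = 111000 * 0.068067841 = 7555.5 m

7555.5 m


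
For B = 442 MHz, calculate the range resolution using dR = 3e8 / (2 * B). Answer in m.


dR = 3e8 / (2 * 442000000.0) = 0.34 m

0.34 m


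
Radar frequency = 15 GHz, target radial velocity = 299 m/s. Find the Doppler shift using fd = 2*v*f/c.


fd = 2 * 299 * 15000000000.0 / 3e8 = 29900.0 Hz

29900.0 Hz


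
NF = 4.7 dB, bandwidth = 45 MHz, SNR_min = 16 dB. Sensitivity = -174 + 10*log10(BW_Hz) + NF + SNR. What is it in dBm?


10*log10(45000000.0) = 76.53
S = -174 + 76.53 + 4.7 + 16 = -76.8 dBm

-76.8 dBm


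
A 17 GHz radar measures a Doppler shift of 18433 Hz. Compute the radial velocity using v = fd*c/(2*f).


v = 18433 * 3e8 / (2 * 17000000000.0) = 162.6 m/s

162.6 m/s


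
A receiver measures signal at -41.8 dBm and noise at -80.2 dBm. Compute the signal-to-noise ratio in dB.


SNR = -41.8 - (-80.2) = 38.4 dB

38.4 dB


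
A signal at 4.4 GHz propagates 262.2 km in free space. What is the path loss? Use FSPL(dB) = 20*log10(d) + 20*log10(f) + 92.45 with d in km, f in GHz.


20*log10(262.2) = 48.37
20*log10(4.4) = 12.87
FSPL = 153.7 dB

153.7 dB


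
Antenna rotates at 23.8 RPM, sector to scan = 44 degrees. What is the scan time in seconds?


t = 44 / (23.8 * 360) * 60 = 0.31 s

0.31 s


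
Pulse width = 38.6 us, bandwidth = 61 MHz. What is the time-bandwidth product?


TBP = 38.6 * 61 = 2354.6

2354.6


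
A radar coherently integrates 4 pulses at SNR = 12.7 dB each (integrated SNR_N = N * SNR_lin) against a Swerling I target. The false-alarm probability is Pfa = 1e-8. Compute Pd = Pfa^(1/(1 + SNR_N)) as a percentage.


SNR_lin = 10^(12.7/10) = 18.62087
SNR_N = 4 * 18.62087 = 74.48348
1/(1 + SNR_N) = 1/75.48348 = 0.0132479
Pd = (1e-8)^0.0132479 = 0.78346
Pd = 78.3%

78.3%


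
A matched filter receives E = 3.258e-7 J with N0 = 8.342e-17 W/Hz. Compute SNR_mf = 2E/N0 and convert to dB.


SNR_lin = 2 * 3.258e-7 / 8.342e-17 = 7.811e9
SNR_dB = 10*log10(7.811e9) = 98.9 dB

98.9 dB


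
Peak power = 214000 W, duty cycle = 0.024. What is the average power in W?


P_avg = 214000 * 0.024 = 5136.0 W

5136.0 W


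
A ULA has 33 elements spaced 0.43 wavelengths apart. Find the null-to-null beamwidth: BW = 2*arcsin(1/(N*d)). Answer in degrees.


1/(N*d) = 1/(33*0.43) = 0.070472
BW = 2*arcsin(0.070472) = 8.1 degrees

8.1 degrees


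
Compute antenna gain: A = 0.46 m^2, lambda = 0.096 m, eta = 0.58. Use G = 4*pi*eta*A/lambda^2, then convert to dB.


G_linear = 4*pi*0.58*0.46/0.096^2 = 363.79
G_dB = 10*log10(363.79) = 25.6 dB

25.6 dB


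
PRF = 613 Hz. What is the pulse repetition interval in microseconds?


PRI = 1/613 = 0.0016313214 s = 1631.3 us

1631.3 us


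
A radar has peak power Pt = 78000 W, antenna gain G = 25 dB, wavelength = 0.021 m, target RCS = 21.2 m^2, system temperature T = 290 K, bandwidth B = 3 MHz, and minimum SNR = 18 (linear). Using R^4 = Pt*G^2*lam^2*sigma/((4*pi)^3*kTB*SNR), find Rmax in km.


G_lin = 10^(25/10) = 316.227766
R^4 = 78000 * 316.227766^2 * 0.021^2 * 21.2 / ((4*pi)^3 * 1.38e-23 * 290 * 3000000.0 * 18)
R^4 = 1.70047e17 m^4
R_max = (1.70047e17)^(1/4) = 20306.8 m = 20.3 km

20.3 km


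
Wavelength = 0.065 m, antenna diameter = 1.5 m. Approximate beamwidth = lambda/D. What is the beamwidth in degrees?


BW_rad = 0.065 / 1.5 = 0.043333
BW_deg = 2.48 degrees

2.48 degrees


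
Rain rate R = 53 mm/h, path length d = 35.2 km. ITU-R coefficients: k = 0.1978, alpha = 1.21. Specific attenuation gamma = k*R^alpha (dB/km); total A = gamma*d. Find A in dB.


gamma = 0.1978 * 53^1.21 = 24.132376 dB/km
A = 24.132376 * 35.2 = 849.46 dB

849.46 dB


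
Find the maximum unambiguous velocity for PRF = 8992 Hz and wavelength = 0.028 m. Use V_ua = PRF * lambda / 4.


V_ua = 8992 * 0.028 / 4 = 62.9 m/s

62.9 m/s


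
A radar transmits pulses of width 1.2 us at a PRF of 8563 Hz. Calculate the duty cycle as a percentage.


DC = 1.2e-6 * 8563 * 100 = 1.03%

1.03%


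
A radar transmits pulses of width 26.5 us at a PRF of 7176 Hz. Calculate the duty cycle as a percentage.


DC = 26.5e-6 * 7176 * 100 = 19.02%

19.02%


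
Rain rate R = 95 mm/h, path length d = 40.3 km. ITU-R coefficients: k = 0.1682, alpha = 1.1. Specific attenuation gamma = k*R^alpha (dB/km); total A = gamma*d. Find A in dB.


gamma = 0.1682 * 95^1.1 = 25.195441 dB/km
A = 25.195441 * 40.3 = 1015.38 dB

1015.38 dB


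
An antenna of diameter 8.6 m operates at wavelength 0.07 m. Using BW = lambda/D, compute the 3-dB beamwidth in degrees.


BW_rad = 0.07 / 8.6 = 0.00814
BW_deg = 0.47 degrees

0.47 degrees


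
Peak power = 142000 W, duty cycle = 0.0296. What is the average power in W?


P_avg = 142000 * 0.0296 = 4203.2 W

4203.2 W


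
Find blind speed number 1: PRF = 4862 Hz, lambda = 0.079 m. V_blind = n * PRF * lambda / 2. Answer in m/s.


V_blind = 1 * 4862 * 0.079 / 2 = 192.0 m/s

192.0 m/s


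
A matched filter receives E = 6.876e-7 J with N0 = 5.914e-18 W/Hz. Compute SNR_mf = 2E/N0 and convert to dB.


SNR_lin = 2 * 6.876e-7 / 5.914e-18 = 2.325e11
SNR_dB = 10*log10(2.325e11) = 113.7 dB

113.7 dB


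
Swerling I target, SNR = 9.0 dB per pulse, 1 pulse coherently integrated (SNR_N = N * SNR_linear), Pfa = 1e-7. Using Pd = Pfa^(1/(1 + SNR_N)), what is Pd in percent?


SNR_lin = 10^(9.0/10) = 7.94328
SNR_N = 1 * 7.94328 = 7.94328
1/(1 + SNR_N) = 1/8.94328 = 0.1118158
Pd = (1e-7)^0.1118158 = 0.16493
Pd = 16.5%

16.5%


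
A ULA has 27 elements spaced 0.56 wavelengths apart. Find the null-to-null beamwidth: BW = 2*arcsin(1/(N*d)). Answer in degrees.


1/(N*d) = 1/(27*0.56) = 0.066138
BW = 2*arcsin(0.066138) = 7.6 degrees

7.6 degrees


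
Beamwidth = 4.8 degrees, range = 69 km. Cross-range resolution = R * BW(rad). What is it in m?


BW_rad = 0.083775804
CR = 69000 * 0.083775804 = 5780.5 m

5780.5 m


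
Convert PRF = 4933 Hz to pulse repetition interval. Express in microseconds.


PRI = 1/4933 = 0.0002027164 s = 202.7 us

202.7 us


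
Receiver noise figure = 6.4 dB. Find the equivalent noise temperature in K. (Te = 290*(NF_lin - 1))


NF_lin = 10^(6.4/10) = 4.365158
Te = 290 * (4.365158 - 1) = 975.9 K

975.9 K


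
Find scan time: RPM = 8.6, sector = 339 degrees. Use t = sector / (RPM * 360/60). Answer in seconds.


t = 339 / (8.6 * 360) * 60 = 6.57 s

6.57 s


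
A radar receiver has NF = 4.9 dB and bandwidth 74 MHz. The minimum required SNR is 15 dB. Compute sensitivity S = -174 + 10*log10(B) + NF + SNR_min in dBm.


10*log10(74000000.0) = 78.69
S = -174 + 78.69 + 4.9 + 15 = -75.4 dBm

-75.4 dBm


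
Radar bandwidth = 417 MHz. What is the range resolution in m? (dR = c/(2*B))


dR = 3e8 / (2 * 417000000.0) = 0.36 m

0.36 m


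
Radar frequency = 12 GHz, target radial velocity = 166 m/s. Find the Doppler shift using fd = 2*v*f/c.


fd = 2 * 166 * 12000000000.0 / 3e8 = 13280.0 Hz

13280.0 Hz


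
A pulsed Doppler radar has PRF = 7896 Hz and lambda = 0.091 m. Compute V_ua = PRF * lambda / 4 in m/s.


V_ua = 7896 * 0.091 / 4 = 179.6 m/s

179.6 m/s


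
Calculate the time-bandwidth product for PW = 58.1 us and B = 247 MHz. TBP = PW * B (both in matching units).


TBP = 58.1 * 247 = 14350.7

14350.7


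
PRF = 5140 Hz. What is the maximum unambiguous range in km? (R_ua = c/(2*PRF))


R_ua = 3e8 / (2 * 5140) = 29182.9 m = 29.2 km

29.2 km


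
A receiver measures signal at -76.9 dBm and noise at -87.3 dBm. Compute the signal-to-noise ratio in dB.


SNR = -76.9 - (-87.3) = 10.4 dB

10.4 dB


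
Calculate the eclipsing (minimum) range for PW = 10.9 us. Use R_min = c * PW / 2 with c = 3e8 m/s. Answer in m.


R_min = 3e8 * 10.9e-6 / 2 = 1635.0 m

1635.0 m


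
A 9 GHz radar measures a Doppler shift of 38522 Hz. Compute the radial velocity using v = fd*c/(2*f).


v = 38522 * 3e8 / (2 * 9000000000.0) = 642.0 m/s

642.0 m/s


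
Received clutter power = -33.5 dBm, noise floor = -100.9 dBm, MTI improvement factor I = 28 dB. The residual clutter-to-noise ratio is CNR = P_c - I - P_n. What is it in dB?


CNR = -33.5 - 28 - (-100.9) = 39.4 dB

39.4 dB


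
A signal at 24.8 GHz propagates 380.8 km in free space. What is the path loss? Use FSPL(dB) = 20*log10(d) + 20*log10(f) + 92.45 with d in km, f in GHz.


20*log10(380.8) = 51.61
20*log10(24.8) = 27.89
FSPL = 172.0 dB

172.0 dB


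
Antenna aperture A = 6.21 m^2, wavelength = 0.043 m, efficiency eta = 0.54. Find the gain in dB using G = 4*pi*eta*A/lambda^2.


G_linear = 4*pi*0.54*6.21/0.043^2 = 22790.73
G_dB = 10*log10(22790.73) = 43.6 dB

43.6 dB


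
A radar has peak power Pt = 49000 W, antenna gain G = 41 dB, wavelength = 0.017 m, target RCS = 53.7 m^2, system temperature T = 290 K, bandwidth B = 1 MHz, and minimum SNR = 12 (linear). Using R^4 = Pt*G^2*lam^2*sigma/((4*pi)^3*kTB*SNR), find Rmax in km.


G_lin = 10^(41/10) = 12589.254118
R^4 = 49000 * 12589.254118^2 * 0.017^2 * 53.7 / ((4*pi)^3 * 1.38e-23 * 290 * 1000000.0 * 12)
R^4 = 1.26468e21 m^4
R_max = (1.26468e21)^(1/4) = 188579.8 m = 188.6 km

188.6 km


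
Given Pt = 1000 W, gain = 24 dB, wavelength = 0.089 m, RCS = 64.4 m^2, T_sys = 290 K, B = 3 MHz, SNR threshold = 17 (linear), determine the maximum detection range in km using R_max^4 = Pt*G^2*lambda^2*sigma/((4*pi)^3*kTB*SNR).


G_lin = 10^(24/10) = 251.188643
R^4 = 1000 * 251.188643^2 * 0.089^2 * 64.4 / ((4*pi)^3 * 1.38e-23 * 290 * 3000000.0 * 17)
R^4 = 7.94674e16 m^4
R_max = (7.94674e16)^(1/4) = 16789.9 m = 16.8 km

16.8 km


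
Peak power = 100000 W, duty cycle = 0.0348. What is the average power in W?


P_avg = 100000 * 0.0348 = 3480.0 W

3480.0 W


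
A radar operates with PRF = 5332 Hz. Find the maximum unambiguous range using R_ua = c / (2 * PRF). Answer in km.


R_ua = 3e8 / (2 * 5332) = 28132.0 m = 28.1 km

28.1 km


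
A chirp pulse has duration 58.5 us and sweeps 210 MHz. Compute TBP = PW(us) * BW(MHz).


TBP = 58.5 * 210 = 12285.0

12285.0


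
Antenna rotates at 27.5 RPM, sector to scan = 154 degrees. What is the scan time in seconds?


t = 154 / (27.5 * 360) * 60 = 0.93 s

0.93 s


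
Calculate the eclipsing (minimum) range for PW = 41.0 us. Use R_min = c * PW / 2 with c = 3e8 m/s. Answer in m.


R_min = 3e8 * 41.0e-6 / 2 = 6150.0 m

6150.0 m


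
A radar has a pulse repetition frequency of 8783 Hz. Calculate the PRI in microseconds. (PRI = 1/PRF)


PRI = 1/8783 = 0.0001138563 s = 113.9 us

113.9 us


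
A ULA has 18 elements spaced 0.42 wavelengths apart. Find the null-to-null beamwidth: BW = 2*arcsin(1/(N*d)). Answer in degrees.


1/(N*d) = 1/(18*0.42) = 0.132275
BW = 2*arcsin(0.132275) = 15.2 degrees

15.2 degrees


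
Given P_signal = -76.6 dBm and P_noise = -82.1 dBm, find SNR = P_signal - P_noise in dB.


SNR = -76.6 - (-82.1) = 5.5 dB

5.5 dB


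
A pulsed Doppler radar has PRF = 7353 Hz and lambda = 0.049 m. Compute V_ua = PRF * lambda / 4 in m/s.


V_ua = 7353 * 0.049 / 4 = 90.1 m/s

90.1 m/s


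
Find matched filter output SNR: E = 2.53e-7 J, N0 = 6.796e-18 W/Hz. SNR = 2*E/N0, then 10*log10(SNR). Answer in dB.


SNR_lin = 2 * 2.53e-7 / 6.796e-18 = 7.446e10
SNR_dB = 10*log10(7.446e10) = 108.7 dB

108.7 dB


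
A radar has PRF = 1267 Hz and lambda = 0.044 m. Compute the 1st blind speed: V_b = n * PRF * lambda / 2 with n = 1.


V_blind = 1 * 1267 * 0.044 / 2 = 27.9 m/s

27.9 m/s


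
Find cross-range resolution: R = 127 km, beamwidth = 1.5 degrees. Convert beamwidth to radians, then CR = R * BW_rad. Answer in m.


BW_rad = 0.026179939
CR = 127000 * 0.026179939 = 3324.9 m

3324.9 m


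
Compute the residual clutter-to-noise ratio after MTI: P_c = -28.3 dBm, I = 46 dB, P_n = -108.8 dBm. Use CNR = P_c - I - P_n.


CNR = -28.3 - 46 - (-108.8) = 34.5 dB

34.5 dB


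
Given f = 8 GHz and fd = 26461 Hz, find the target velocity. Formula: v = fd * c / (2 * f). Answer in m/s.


v = 26461 * 3e8 / (2 * 8000000000.0) = 496.1 m/s

496.1 m/s


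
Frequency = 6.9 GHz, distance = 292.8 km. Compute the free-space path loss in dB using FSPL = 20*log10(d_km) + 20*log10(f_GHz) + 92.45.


20*log10(292.8) = 49.33
20*log10(6.9) = 16.78
FSPL = 158.6 dB

158.6 dB


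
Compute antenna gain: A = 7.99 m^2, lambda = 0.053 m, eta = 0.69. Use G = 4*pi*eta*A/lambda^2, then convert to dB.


G_linear = 4*pi*0.69*7.99/0.053^2 = 24663.46
G_dB = 10*log10(24663.46) = 43.9 dB

43.9 dB


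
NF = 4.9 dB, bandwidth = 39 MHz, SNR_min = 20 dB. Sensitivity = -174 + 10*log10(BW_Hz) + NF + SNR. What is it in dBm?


10*log10(39000000.0) = 75.91
S = -174 + 75.91 + 4.9 + 20 = -73.2 dBm

-73.2 dBm


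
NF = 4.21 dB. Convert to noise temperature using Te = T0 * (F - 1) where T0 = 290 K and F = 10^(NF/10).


NF_lin = 10^(4.21/10) = 2.636331
Te = 290 * (2.636331 - 1) = 474.5 K

474.5 K


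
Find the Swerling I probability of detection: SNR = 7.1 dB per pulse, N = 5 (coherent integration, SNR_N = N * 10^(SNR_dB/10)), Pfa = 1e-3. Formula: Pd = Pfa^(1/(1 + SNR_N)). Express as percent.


SNR_lin = 10^(7.1/10) = 5.12861
SNR_N = 5 * 5.12861 = 25.64305
1/(1 + SNR_N) = 1/26.64305 = 0.0375332
Pd = (1e-3)^0.0375332 = 0.77161
Pd = 77.2%

77.2%


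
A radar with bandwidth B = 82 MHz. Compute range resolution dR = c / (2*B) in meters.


dR = 3e8 / (2 * 82000000.0) = 1.83 m

1.83 m


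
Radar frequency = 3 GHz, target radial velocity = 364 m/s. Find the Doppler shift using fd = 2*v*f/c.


fd = 2 * 364 * 3000000000.0 / 3e8 = 7280.0 Hz

7280.0 Hz


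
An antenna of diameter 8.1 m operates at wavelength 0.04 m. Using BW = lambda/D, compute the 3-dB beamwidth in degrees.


BW_rad = 0.04 / 8.1 = 0.004938
BW_deg = 0.28 degrees

0.28 degrees


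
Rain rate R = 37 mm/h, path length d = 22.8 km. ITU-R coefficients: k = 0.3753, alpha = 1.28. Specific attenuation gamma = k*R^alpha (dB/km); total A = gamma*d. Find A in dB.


gamma = 0.3753 * 37^1.28 = 38.166011 dB/km
A = 38.166011 * 22.8 = 870.19 dB

870.19 dB


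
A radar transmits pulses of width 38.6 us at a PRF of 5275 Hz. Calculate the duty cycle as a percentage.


DC = 38.6e-6 * 5275 * 100 = 20.36%

20.36%


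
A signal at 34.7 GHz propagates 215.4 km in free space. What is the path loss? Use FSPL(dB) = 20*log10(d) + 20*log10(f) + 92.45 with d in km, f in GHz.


20*log10(215.4) = 46.66
20*log10(34.7) = 30.81
FSPL = 169.9 dB

169.9 dB


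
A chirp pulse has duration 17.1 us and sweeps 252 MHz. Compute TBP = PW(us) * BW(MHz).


TBP = 17.1 * 252 = 4309.2

4309.2


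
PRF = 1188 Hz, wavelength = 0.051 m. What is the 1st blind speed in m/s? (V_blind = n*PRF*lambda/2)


V_blind = 1 * 1188 * 0.051 / 2 = 30.3 m/s

30.3 m/s


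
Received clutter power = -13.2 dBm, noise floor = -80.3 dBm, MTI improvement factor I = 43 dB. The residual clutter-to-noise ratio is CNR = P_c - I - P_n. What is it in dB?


CNR = -13.2 - 43 - (-80.3) = 24.1 dB

24.1 dB


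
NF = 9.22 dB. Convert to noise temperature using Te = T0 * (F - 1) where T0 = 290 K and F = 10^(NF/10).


NF_lin = 10^(9.22/10) = 8.35603
Te = 290 * (8.35603 - 1) = 2133.2 K

2133.2 K


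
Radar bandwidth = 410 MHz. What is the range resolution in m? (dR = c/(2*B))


dR = 3e8 / (2 * 410000000.0) = 0.37 m

0.37 m


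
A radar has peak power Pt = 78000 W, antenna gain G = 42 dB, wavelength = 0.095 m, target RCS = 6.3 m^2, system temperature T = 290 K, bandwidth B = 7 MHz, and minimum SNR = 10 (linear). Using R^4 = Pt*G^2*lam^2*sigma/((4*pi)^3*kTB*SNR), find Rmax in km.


G_lin = 10^(42/10) = 15848.931925
R^4 = 78000 * 15848.931925^2 * 0.095^2 * 6.3 / ((4*pi)^3 * 1.38e-23 * 290 * 7000000.0 * 10)
R^4 = 2.00391e21 m^4
R_max = (2.00391e21)^(1/4) = 211577.5 m = 211.6 km

211.6 km


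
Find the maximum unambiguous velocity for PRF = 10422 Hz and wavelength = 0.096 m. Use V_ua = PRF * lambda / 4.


V_ua = 10422 * 0.096 / 4 = 250.1 m/s

250.1 m/s


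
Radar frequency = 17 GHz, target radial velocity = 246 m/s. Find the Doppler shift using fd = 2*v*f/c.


fd = 2 * 246 * 17000000000.0 / 3e8 = 27880.0 Hz

27880.0 Hz


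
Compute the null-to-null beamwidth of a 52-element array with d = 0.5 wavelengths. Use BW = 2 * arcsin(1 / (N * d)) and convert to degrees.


1/(N*d) = 1/(52*0.5) = 0.038462
BW = 2*arcsin(0.038462) = 4.4 degrees

4.4 degrees


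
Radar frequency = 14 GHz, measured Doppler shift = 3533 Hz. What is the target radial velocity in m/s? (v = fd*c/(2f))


v = 3533 * 3e8 / (2 * 14000000000.0) = 37.9 m/s

37.9 m/s


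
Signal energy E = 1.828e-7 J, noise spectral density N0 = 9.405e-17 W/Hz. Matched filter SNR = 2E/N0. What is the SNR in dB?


SNR_lin = 2 * 1.828e-7 / 9.405e-17 = 3.887e9
SNR_dB = 10*log10(3.887e9) = 95.9 dB

95.9 dB


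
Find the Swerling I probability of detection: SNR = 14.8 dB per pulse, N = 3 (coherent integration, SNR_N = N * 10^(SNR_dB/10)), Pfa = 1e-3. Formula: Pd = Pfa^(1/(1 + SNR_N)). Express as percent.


SNR_lin = 10^(14.8/10) = 30.19952
SNR_N = 3 * 30.19952 = 90.59856
1/(1 + SNR_N) = 1/91.59856 = 0.0109172
Pd = (1e-3)^0.0109172 = 0.92736
Pd = 92.7%

92.7%


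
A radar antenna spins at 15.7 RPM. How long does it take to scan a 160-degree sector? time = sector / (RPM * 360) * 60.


t = 160 / (15.7 * 360) * 60 = 1.7 s

1.7 s


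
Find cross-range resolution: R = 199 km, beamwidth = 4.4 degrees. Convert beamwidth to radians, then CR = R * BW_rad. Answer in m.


BW_rad = 0.076794487
CR = 199000 * 0.076794487 = 15282.1 m

15282.1 m


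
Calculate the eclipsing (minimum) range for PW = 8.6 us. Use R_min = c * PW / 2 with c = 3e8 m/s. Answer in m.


R_min = 3e8 * 8.6e-6 / 2 = 1290.0 m

1290.0 m


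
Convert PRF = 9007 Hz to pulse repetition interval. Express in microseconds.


PRI = 1/9007 = 0.0001110248 s = 111.0 us

111.0 us


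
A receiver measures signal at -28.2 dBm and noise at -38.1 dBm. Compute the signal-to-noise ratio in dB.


SNR = -28.2 - (-38.1) = 9.9 dB

9.9 dB


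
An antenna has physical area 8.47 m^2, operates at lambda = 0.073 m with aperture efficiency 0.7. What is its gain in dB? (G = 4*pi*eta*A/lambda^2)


G_linear = 4*pi*0.7*8.47/0.073^2 = 13981.24
G_dB = 10*log10(13981.24) = 41.5 dB

41.5 dB


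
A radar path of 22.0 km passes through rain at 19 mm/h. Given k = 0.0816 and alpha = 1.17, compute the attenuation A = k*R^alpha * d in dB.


gamma = 0.0816 * 19^1.17 = 2.557596 dB/km
A = 2.557596 * 22.0 = 56.27 dB

56.27 dB


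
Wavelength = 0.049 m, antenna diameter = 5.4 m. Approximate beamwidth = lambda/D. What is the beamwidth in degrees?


BW_rad = 0.049 / 5.4 = 0.009074
BW_deg = 0.52 degrees

0.52 degrees


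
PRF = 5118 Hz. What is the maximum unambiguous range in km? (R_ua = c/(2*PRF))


R_ua = 3e8 / (2 * 5118) = 29308.3 m = 29.3 km

29.3 km


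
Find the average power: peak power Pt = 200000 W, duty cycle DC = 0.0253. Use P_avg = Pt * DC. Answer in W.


P_avg = 200000 * 0.0253 = 5060.0 W

5060.0 W


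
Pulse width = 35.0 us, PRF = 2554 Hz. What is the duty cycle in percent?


DC = 35.0e-6 * 2554 * 100 = 8.94%

8.94%


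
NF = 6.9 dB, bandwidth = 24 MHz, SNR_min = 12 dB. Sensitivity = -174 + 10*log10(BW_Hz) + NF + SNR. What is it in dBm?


10*log10(24000000.0) = 73.8
S = -174 + 73.8 + 6.9 + 12 = -81.3 dBm

-81.3 dBm


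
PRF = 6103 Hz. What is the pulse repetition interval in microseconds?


PRI = 1/6103 = 0.0001638538 s = 163.9 us

163.9 us


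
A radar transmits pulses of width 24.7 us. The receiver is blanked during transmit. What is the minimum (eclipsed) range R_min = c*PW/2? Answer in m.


R_min = 3e8 * 24.7e-6 / 2 = 3705.0 m

3705.0 m


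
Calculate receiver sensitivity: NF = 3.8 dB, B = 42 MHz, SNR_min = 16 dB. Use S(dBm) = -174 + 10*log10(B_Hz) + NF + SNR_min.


10*log10(42000000.0) = 76.23
S = -174 + 76.23 + 3.8 + 16 = -78.0 dBm

-78.0 dBm


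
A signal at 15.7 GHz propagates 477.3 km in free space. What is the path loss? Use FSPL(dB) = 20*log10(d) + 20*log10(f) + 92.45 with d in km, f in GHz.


20*log10(477.3) = 53.58
20*log10(15.7) = 23.92
FSPL = 169.9 dB

169.9 dB


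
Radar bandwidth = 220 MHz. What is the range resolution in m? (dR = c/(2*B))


dR = 3e8 / (2 * 220000000.0) = 0.68 m

0.68 m


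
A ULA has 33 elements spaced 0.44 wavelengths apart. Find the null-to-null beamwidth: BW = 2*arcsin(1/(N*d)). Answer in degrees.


1/(N*d) = 1/(33*0.44) = 0.068871
BW = 2*arcsin(0.068871) = 7.9 degrees

7.9 degrees


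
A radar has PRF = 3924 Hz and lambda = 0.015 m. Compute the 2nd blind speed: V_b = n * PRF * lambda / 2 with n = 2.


V_blind = 2 * 3924 * 0.015 / 2 = 58.9 m/s

58.9 m/s


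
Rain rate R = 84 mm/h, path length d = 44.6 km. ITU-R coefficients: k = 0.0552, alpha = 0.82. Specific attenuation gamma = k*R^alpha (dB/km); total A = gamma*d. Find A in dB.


gamma = 0.0552 * 84^0.82 = 2.088565 dB/km
A = 2.088565 * 44.6 = 93.15 dB

93.15 dB


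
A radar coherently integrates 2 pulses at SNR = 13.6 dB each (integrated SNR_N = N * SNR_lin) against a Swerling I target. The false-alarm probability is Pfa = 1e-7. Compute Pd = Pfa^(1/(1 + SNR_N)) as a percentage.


SNR_lin = 10^(13.6/10) = 22.90868
SNR_N = 2 * 22.90868 = 45.81736
1/(1 + SNR_N) = 1/46.81736 = 0.0213596
Pd = (1e-7)^0.0213596 = 0.70873
Pd = 70.9%

70.9%


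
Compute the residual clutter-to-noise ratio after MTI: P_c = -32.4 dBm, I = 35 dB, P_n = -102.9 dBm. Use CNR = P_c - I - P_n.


CNR = -32.4 - 35 - (-102.9) = 35.5 dB

35.5 dB


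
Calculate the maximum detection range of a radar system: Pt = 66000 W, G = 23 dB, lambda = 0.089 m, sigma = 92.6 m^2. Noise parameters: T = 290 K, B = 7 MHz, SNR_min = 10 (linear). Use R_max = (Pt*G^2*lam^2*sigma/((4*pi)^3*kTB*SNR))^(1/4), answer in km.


G_lin = 10^(23/10) = 199.526231
R^4 = 66000 * 199.526231^2 * 0.089^2 * 92.6 / ((4*pi)^3 * 1.38e-23 * 290 * 7000000.0 * 10)
R^4 = 3.46681e18 m^4
R_max = (3.46681e18)^(1/4) = 43150.2 m = 43.2 km

43.2 km


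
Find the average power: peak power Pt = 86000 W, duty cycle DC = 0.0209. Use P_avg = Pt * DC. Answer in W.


P_avg = 86000 * 0.0209 = 1797.4 W

1797.4 W


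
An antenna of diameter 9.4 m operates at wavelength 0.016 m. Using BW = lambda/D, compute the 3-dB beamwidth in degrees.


BW_rad = 0.016 / 9.4 = 0.001702
BW_deg = 0.1 degrees

0.1 degrees


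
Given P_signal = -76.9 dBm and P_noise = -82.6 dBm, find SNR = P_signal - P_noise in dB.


SNR = -76.9 - (-82.6) = 5.7 dB

5.7 dB


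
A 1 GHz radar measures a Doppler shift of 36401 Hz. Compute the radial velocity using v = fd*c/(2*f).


v = 36401 * 3e8 / (2 * 1000000000.0) = 5460.2 m/s

5460.2 m/s


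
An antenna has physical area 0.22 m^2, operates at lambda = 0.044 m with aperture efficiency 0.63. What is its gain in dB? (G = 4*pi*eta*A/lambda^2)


G_linear = 4*pi*0.63*0.22/0.044^2 = 899.64
G_dB = 10*log10(899.64) = 29.5 dB

29.5 dB


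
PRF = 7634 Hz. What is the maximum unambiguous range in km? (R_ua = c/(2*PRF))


R_ua = 3e8 / (2 * 7634) = 19648.9 m = 19.6 km

19.6 km


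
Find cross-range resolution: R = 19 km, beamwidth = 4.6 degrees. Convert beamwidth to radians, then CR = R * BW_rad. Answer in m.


BW_rad = 0.080285146
CR = 19000 * 0.080285146 = 1525.4 m

1525.4 m


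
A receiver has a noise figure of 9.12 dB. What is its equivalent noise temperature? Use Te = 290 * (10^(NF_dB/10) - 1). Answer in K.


NF_lin = 10^(9.12/10) = 8.165824
Te = 290 * (8.165824 - 1) = 2078.1 K

2078.1 K


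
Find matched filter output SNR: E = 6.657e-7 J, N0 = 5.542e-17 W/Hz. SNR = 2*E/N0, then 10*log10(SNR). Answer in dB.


SNR_lin = 2 * 6.657e-7 / 5.542e-17 = 2.402e10
SNR_dB = 10*log10(2.402e10) = 103.8 dB

103.8 dB


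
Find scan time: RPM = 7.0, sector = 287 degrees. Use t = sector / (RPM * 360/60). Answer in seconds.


t = 287 / (7.0 * 360) * 60 = 6.83 s

6.83 s


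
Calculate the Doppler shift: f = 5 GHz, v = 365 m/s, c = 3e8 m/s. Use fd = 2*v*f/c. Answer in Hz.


fd = 2 * 365 * 5000000000.0 / 3e8 = 12166.7 Hz

12166.7 Hz


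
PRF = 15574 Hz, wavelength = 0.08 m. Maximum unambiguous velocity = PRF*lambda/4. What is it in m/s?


V_ua = 15574 * 0.08 / 4 = 311.5 m/s

311.5 m/s


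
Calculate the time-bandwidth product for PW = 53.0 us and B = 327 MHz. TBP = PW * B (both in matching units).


TBP = 53.0 * 327 = 17331.0

17331.0


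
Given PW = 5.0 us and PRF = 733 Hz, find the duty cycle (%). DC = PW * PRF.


DC = 5.0e-6 * 733 * 100 = 0.37%

0.37%


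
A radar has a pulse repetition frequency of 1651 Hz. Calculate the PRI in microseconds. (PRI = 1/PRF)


PRI = 1/1651 = 0.0006056935 s = 605.7 us

605.7 us


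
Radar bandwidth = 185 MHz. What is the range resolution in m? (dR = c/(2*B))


dR = 3e8 / (2 * 185000000.0) = 0.81 m

0.81 m


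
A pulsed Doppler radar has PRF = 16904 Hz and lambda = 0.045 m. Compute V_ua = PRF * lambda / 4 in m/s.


V_ua = 16904 * 0.045 / 4 = 190.2 m/s

190.2 m/s


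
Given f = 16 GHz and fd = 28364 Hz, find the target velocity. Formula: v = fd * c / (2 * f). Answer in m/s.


v = 28364 * 3e8 / (2 * 16000000000.0) = 265.9 m/s

265.9 m/s


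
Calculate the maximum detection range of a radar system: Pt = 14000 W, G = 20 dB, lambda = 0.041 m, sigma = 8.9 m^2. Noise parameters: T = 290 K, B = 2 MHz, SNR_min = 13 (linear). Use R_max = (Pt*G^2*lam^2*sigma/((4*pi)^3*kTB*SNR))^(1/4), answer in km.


G_lin = 10^(20/10) = 100.0
R^4 = 14000 * 100.0^2 * 0.041^2 * 8.9 / ((4*pi)^3 * 1.38e-23 * 290 * 2000000.0 * 13)
R^4 = 1.01439e16 m^4
R_max = (1.01439e16)^(1/4) = 10035.8 m = 10.0 km

10.0 km


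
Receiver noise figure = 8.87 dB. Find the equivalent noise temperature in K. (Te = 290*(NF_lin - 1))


NF_lin = 10^(8.87/10) = 7.709035
Te = 290 * (7.709035 - 1) = 1945.6 K

1945.6 K


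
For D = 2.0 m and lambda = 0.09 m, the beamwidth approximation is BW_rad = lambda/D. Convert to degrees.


BW_rad = 0.09 / 2.0 = 0.045
BW_deg = 2.58 degrees

2.58 degrees


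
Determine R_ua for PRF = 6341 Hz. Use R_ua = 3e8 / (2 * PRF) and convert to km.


R_ua = 3e8 / (2 * 6341) = 23655.6 m = 23.7 km

23.7 km


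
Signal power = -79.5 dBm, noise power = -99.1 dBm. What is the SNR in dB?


SNR = -79.5 - (-99.1) = 19.6 dB

19.6 dB


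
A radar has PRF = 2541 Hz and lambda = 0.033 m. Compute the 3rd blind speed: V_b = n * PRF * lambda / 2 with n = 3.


V_blind = 3 * 2541 * 0.033 / 2 = 125.8 m/s

125.8 m/s


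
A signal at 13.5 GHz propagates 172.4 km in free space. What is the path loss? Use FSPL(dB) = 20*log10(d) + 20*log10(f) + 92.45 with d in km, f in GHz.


20*log10(172.4) = 44.73
20*log10(13.5) = 22.61
FSPL = 159.8 dB

159.8 dB


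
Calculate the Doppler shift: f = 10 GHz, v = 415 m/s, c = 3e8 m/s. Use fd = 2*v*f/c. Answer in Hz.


fd = 2 * 415 * 10000000000.0 / 3e8 = 27666.7 Hz

27666.7 Hz


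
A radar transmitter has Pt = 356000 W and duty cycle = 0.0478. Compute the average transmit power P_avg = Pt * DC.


P_avg = 356000 * 0.0478 = 17016.8 W

17016.8 W


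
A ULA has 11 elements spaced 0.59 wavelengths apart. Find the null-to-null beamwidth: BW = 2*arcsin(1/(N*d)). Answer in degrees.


1/(N*d) = 1/(11*0.59) = 0.154083
BW = 2*arcsin(0.154083) = 17.7 degrees

17.7 degrees


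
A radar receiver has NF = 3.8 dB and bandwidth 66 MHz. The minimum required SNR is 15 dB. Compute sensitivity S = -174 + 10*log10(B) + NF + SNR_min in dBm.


10*log10(66000000.0) = 78.2
S = -174 + 78.2 + 3.8 + 15 = -77.0 dBm

-77.0 dBm


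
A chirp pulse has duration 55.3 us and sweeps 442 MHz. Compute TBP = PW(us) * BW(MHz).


TBP = 55.3 * 442 = 24442.6

24442.6


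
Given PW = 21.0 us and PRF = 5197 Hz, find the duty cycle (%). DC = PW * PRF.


DC = 21.0e-6 * 5197 * 100 = 10.91%

10.91%


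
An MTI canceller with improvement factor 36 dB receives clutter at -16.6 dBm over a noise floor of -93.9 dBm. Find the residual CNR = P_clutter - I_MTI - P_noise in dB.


CNR = -16.6 - 36 - (-93.9) = 41.3 dB

41.3 dB


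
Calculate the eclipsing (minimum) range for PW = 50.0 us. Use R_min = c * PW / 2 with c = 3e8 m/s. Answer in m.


R_min = 3e8 * 50.0e-6 / 2 = 7500.0 m

7500.0 m


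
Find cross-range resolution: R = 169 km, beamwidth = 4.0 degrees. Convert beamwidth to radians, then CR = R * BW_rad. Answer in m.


BW_rad = 0.06981317
CR = 169000 * 0.06981317 = 11798.4 m

11798.4 m


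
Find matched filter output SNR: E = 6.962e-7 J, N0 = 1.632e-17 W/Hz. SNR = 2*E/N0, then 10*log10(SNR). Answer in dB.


SNR_lin = 2 * 6.962e-7 / 1.632e-17 = 8.532e10
SNR_dB = 10*log10(8.532e10) = 109.3 dB

109.3 dB


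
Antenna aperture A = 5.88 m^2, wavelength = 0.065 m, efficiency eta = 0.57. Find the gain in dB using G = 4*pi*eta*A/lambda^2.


G_linear = 4*pi*0.57*5.88/0.065^2 = 9968.63
G_dB = 10*log10(9968.63) = 40.0 dB

40.0 dB


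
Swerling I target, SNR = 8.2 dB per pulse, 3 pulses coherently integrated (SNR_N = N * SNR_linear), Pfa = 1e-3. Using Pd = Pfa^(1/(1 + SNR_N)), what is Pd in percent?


SNR_lin = 10^(8.2/10) = 6.60693
SNR_N = 3 * 6.60693 = 19.82079
1/(1 + SNR_N) = 1/20.82079 = 0.0480289
Pd = (1e-3)^0.0480289 = 0.71765
Pd = 71.8%

71.8%


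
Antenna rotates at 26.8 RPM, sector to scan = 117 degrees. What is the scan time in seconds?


t = 117 / (26.8 * 360) * 60 = 0.73 s

0.73 s


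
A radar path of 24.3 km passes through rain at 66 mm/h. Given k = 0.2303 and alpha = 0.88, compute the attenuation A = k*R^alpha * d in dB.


gamma = 0.2303 * 66^0.88 = 9.193748 dB/km
A = 9.193748 * 24.3 = 223.41 dB

223.41 dB


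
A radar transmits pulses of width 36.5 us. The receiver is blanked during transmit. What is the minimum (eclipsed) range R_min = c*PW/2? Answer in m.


R_min = 3e8 * 36.5e-6 / 2 = 5475.0 m

5475.0 m


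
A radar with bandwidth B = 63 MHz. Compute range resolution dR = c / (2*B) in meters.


dR = 3e8 / (2 * 63000000.0) = 2.38 m

2.38 m


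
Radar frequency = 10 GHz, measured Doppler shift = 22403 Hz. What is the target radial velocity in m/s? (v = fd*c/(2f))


v = 22403 * 3e8 / (2 * 10000000000.0) = 336.0 m/s

336.0 m/s


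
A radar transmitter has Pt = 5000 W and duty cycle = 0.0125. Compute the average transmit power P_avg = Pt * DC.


P_avg = 5000 * 0.0125 = 62.5 W

62.5 W


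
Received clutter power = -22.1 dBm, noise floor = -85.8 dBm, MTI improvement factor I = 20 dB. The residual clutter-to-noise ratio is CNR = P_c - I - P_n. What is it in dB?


CNR = -22.1 - 20 - (-85.8) = 43.7 dB

43.7 dB


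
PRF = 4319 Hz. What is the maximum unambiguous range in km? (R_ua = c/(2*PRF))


R_ua = 3e8 / (2 * 4319) = 34730.3 m = 34.7 km

34.7 km


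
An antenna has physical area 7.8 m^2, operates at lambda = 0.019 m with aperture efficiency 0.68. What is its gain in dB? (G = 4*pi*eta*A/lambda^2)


G_linear = 4*pi*0.68*7.8/0.019^2 = 184631.66
G_dB = 10*log10(184631.66) = 52.7 dB

52.7 dB


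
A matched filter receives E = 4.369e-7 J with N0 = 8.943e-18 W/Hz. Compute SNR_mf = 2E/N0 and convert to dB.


SNR_lin = 2 * 4.369e-7 / 8.943e-18 = 9.771e10
SNR_dB = 10*log10(9.771e10) = 109.9 dB

109.9 dB


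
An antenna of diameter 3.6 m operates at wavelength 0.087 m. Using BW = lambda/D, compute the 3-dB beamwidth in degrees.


BW_rad = 0.087 / 3.6 = 0.024167
BW_deg = 1.38 degrees

1.38 degrees


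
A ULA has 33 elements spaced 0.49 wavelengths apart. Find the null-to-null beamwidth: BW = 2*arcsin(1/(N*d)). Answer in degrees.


1/(N*d) = 1/(33*0.49) = 0.061843
BW = 2*arcsin(0.061843) = 7.1 degrees

7.1 degrees


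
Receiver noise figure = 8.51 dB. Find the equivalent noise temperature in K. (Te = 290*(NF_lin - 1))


NF_lin = 10^(8.51/10) = 7.095778
Te = 290 * (7.095778 - 1) = 1767.8 K

1767.8 K


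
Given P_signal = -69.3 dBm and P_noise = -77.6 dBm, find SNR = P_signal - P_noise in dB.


SNR = -69.3 - (-77.6) = 8.3 dB

8.3 dB


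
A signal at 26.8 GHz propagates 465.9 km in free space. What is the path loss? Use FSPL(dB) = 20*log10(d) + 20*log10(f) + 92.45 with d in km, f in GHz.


20*log10(465.9) = 53.37
20*log10(26.8) = 28.56
FSPL = 174.4 dB

174.4 dB


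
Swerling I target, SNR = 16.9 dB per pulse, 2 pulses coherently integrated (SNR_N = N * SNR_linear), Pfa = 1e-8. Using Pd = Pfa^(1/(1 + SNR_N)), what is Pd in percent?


SNR_lin = 10^(16.9/10) = 48.97788
SNR_N = 2 * 48.97788 = 97.95576
1/(1 + SNR_N) = 1/98.95576 = 0.0101055
Pd = (1e-8)^0.0101055 = 0.83015
Pd = 83.0%

83.0%


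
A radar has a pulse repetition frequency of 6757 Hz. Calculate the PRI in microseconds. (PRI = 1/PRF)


PRI = 1/6757 = 0.0001479947 s = 148.0 us

148.0 us
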